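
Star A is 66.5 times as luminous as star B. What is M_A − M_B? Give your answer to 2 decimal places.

Pogson: ΔM = −2.5 log₁₀(ratio) = −2.5 log₁₀(66.5) = −2.5 × 1.8228 = -4.557
Star A is brighter, so it has the smaller magnitude: the difference is negative.

M_A − M_B ≈ -4.56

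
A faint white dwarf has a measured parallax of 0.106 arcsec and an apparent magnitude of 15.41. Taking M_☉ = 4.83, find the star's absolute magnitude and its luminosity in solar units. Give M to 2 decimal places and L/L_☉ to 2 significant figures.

M ≈ 15.54; L/L_☉ ≈ 5.2×10^-5

d = 1/p = 1/0.106″ = 9.434 pc
M = m − 5 log₁₀ d + 5 = 15.41 − 5·0.9747 + 5 = 15.537
M − M_☉ = 15.537 − 4.83 = 10.707
L/L_☉ = 10^(−0.4 × 10.707) = 5.217×10^-5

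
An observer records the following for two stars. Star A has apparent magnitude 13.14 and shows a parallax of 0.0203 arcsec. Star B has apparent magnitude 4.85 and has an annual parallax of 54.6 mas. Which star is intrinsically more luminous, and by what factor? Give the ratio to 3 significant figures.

Star A: d = 1/p = 1/0.0203″ = 49.26 pc
Star A: M = m − 5 log₁₀ d + 5 = 13.14 − 5·1.6925 + 5 = 9.677
Star B: p = 54.6 mas = 0.0546″ → d = 1/p = 18.32 pc
Star B: M = m − 5 log₁₀ d + 5 = 4.85 − 5·1.2628 + 5 = 3.536
ΔM = M_A − M_B = 9.677 − (3.536) = 6.142; smaller M is more luminous → Star B.
L ratio = 10^(0.4 |ΔM|) = 10^2.457 = 286.2

Star B is more luminous, by a factor of 286.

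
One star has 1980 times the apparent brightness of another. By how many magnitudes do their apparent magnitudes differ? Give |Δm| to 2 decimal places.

Pogson: Δm = −2.5 log₁₀(ratio) = −2.5 log₁₀(1980) = −2.5 × 3.2967 = -8.242

|Δm| ≈ 8.24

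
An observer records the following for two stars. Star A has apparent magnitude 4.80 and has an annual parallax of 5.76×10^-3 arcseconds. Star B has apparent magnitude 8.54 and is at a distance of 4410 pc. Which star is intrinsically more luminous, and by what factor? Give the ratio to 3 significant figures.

Star B is more luminous, by a factor of 20.6.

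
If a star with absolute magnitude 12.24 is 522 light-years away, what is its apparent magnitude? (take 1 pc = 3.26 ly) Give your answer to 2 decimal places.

m ≈ 18.26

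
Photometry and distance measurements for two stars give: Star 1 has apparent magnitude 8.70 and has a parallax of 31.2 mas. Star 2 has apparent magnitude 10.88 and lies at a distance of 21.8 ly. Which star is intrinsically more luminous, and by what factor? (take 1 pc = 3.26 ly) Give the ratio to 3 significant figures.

Star 1 is more luminous, by a factor of 171.

Star 1: p = 31.2 mas = 0.0312″ → d = 1/p = 32.05 pc
Star 1: M = m − 5 log₁₀ d + 5 = 8.70 − 5·1.5058 + 5 = 6.171
Star 2: d = 21.8 ly / 3.26 = 6.687 pc
Star 2: M = m − 5 log₁₀ d + 5 = 10.88 − 5·0.8252 + 5 = 11.754
ΔM = M_1 − M_2 = 6.171 − (11.754) = -5.583; smaller M is more luminous → Star 1.
L ratio = 10^(0.4 |ΔM|) = 10^2.233 = 171.1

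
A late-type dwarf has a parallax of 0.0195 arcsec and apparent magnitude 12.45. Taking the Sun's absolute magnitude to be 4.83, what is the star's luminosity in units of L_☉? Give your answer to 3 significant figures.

d = 1/p = 1/0.0195″ = 51.28 pc
M = m − 5 log₁₀ d + 5 = 12.45 − 5·1.7100 + 5 = 8.900
M − M_☉ = 8.900 − 4.83 = 4.070
L/L_☉ = 10^(−0.4 × 4.070) = 0.02355

L/L_☉ ≈ 0.0235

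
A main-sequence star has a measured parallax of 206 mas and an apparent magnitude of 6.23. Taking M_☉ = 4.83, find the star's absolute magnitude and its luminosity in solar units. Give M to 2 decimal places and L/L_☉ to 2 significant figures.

M ≈ 7.80; L/L_☉ ≈ 0.065

d = 1/p = 1000/206 mas = 4.854 pc
M = m − 5 log₁₀ d + 5 = 6.23 − 5·0.6861 + 5 = 7.799
M − M_☉ = 7.799 − 4.83 = 2.969
L/L_☉ = 10^(−0.4 × 2.969) = 0.06490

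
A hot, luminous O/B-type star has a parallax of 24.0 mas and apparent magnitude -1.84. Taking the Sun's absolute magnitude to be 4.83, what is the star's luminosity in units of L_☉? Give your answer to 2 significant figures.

d = 1/p = 1000/24.0 mas = 41.67 pc
M = m − 5 log₁₀ d + 5 = -1.84 − 5·1.6198 + 5 = -4.939
M − M_☉ = -4.939 − 4.83 = -9.769
L/L_☉ = 10^(−0.4 × -9.769) = 8083

L/L_☉ ≈ 8100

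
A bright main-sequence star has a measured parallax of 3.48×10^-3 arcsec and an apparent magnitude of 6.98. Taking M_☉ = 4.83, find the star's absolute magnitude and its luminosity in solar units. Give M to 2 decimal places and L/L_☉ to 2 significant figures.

M ≈ -0.31; L/L_☉ ≈ 110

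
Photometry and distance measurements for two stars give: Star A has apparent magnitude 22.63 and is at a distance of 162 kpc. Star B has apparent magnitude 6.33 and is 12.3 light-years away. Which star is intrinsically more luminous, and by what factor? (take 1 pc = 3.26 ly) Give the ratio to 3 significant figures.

Star A is more luminous, by a factor of 557.

Star A: d = 162 kpc = 162000 pc
Star A: M = m − 5 log₁₀ d + 5 = 22.63 − 5·5.2095 + 5 = 1.582
Star B: d = 12.3 ly / 3.26 = 3.773 pc
Star B: M = m − 5 log₁₀ d + 5 = 6.33 − 5·0.5767 + 5 = 8.447
ΔM = M_A − M_B = 1.582 − (8.447) = -6.864; smaller M is more luminous → Star A.
L ratio = 10^(0.4 |ΔM|) = 10^2.746 = 556.7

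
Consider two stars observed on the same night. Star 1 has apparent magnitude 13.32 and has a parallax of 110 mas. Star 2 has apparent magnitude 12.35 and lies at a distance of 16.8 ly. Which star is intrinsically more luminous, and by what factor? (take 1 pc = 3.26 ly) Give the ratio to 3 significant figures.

Star 1: p = 110 mas = 0.110″ → d = 1/p = 9.091 pc
Star 1: M = m − 5 log₁₀ d + 5 = 13.32 − 5·0.9586 + 5 = 13.527
Star 2: d = 16.8 ly / 3.26 = 5.153 pc
Star 2: M = m − 5 log₁₀ d + 5 = 12.35 − 5·0.7121 + 5 = 13.790
ΔM = M_1 − M_2 = 13.527 − (13.790) = -0.263; smaller M is more luminous → Star 1.
L ratio = 10^(0.4 |ΔM|) = 10^0.105 = 1.274

Star 1 is more luminous, by a factor of 1.27.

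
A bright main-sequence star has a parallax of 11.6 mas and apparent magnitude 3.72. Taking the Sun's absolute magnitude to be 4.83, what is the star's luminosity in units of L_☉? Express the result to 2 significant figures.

d = 1/p = 1000/11.6 mas = 86.21 pc
M = m − 5 log₁₀ d + 5 = 3.72 − 5·1.9355 + 5 = -0.958
M − M_☉ = -0.958 − 4.83 = -5.788
L/L_☉ = 10^(−0.4 × -5.788) = 206.6

L/L_☉ ≈ 210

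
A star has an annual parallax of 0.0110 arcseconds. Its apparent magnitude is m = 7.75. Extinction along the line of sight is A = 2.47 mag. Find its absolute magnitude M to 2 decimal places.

M ≈ 0.49

d = 1/p = 1/0.0110″ = 90.91 pc
5 log₁₀(d/10 pc) = 5 log₁₀(90.91) − 5 = 4.793
M = m − 5 log₁₀(d/10) − A = 7.75 − 4.793 − 2.47 = 0.487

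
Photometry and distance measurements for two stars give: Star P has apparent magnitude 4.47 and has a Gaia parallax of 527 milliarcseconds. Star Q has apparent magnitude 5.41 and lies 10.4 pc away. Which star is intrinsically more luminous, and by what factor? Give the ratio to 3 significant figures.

Star Q is more luminous, by a factor of 12.6.

Star P: p = 527 mas = 0.527″ → d = 1/p = 1.898 pc
Star P: M = m − 5 log₁₀ d + 5 = 4.47 − 5·0.2782 + 5 = 8.079
Star Q: M = m − 5 log₁₀ d + 5 = 5.41 − 5·1.0170 + 5 = 5.325
ΔM = M_P − M_Q = 8.079 − (5.325) = 2.754; smaller M is more luminous → Star Q.
L ratio = 10^(0.4 |ΔM|) = 10^1.102 = 12.64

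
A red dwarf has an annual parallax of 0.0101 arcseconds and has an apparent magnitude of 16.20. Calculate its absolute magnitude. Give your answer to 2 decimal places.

M ≈ 11.22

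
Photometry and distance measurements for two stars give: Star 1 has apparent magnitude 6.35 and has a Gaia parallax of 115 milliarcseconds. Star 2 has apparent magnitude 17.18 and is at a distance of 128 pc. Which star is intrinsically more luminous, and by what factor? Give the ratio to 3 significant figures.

Star 1: p = 115 mas = 0.115″ → d = 1/p = 8.696 pc
Star 1: M = m − 5 log₁₀ d + 5 = 6.35 − 5·0.9393 + 5 = 6.653
Star 2: M = m − 5 log₁₀ d + 5 = 17.18 − 5·2.1072 + 5 = 11.644
ΔM = M_1 − M_2 = 6.653 − (11.644) = -4.990; smaller M is more luminous → Star 1.
L ratio = 10^(0.4 |ΔM|) = 10^1.996 = 99.13

Star 1 is more luminous, by a factor of 99.1.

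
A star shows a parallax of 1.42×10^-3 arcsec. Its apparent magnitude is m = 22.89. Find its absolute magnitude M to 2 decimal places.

d = 1/p = 1/1.42×10^-3″ = 704.2 pc
5 log₁₀(d/10 pc) = 5 log₁₀(704.2) − 5 = 9.239
M = m − 5 log₁₀(d/10) = 22.89 − 9.239 = 13.651

M ≈ 13.65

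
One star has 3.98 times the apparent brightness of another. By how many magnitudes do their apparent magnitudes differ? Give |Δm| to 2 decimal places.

|Δm| ≈ 1.50

Pogson: Δm = −2.5 log₁₀(ratio) = −2.5 log₁₀(3.98) = −2.5 × 0.5999 = -1.500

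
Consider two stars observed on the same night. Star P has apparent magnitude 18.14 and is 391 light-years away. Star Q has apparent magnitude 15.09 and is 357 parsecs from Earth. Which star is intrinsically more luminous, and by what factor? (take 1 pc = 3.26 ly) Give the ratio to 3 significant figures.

Star P: d = 391 ly / 3.26 = 119.9 pc
Star P: M = m − 5 log₁₀ d + 5 = 18.14 − 5·2.0790 + 5 = 12.745
Star Q: M = m − 5 log₁₀ d + 5 = 15.09 − 5·2.5527 + 5 = 7.327
ΔM = M_P − M_Q = 12.745 − (7.327) = 5.419; smaller M is more luminous → Star Q.
L ratio = 10^(0.4 |ΔM|) = 10^2.167 = 147.0

Star Q is more luminous, by a factor of 147.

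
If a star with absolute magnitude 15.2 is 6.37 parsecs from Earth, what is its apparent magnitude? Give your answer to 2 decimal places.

m ≈ 14.22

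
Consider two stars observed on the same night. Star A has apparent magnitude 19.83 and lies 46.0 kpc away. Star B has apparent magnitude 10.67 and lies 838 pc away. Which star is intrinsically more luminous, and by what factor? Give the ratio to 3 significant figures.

Star B is more luminous, by a factor of 1.53.

Star A: d = 46.0 kpc = 46000 pc
Star A: M = m − 5 log₁₀ d + 5 = 19.83 − 5·4.6628 + 5 = 1.516
Star B: M = m − 5 log₁₀ d + 5 = 10.67 − 5·2.9232 + 5 = 1.054
ΔM = M_A − M_B = 1.516 − (1.054) = 0.462; smaller M is more luminous → Star B.
L ratio = 10^(0.4 |ΔM|) = 10^0.185 = 1.531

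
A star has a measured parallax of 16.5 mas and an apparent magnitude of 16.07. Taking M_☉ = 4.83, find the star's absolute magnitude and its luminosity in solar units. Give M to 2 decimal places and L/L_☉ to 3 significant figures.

d = 1/p = 1000/16.5 mas = 60.61 pc
M = m − 5 log₁₀ d + 5 = 16.07 − 5·1.7825 + 5 = 12.157
M − M_☉ = 12.157 − 4.83 = 7.327
L/L_☉ = 10^(−0.4 × 7.327) = 1.172×10^-3

M ≈ 12.16; L/L_☉ ≈ 1.17×10^-3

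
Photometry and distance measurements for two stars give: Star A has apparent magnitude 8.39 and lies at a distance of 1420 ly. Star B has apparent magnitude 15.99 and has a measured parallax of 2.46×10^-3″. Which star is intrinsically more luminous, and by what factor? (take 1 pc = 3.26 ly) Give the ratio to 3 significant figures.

Star A: d = 1420 ly / 3.26 = 435.6 pc
Star A: M = m − 5 log₁₀ d + 5 = 8.39 − 5·2.6391 + 5 = 0.195
Star B: d = 1/p = 1/2.46×10^-3″ = 406.5 pc
Star B: M = m − 5 log₁₀ d + 5 = 15.99 − 5·2.6091 + 5 = 7.945
ΔM = M_A − M_B = 0.195 − (7.945) = -7.750; smaller M is more luminous → Star A.
L ratio = 10^(0.4 |ΔM|) = 10^3.100 = 1259

Star A is more luminous, by a factor of 1260.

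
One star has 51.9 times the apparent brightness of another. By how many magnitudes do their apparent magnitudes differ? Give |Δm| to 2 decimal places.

|Δm| ≈ 4.29

Pogson: Δm = −2.5 log₁₀(ratio) = −2.5 log₁₀(51.9) = −2.5 × 1.7152 = -4.288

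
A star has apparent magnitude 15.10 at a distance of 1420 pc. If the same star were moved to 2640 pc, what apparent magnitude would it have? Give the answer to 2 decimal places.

m ≈ 16.45

Flux ∝ 1/d², so Δm = 5 log₁₀(d₂/d₁) = 5 log₁₀(2640/1420) = 1.347
m₂ = m₁ + Δm = 15.10 + (1.347) = 16.447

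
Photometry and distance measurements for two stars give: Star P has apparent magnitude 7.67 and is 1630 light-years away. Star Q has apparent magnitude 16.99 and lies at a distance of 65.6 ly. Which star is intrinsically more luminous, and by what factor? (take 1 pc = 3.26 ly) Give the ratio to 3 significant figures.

Star P is more luminous, by a factor of 3.30×10^6.

Star P: d = 1630 ly / 3.26 = 500.0 pc
Star P: M = m − 5 log₁₀ d + 5 = 7.67 − 5·2.6990 + 5 = -0.825
Star Q: d = 65.6 ly / 3.26 = 20.12 pc
Star Q: M = m − 5 log₁₀ d + 5 = 16.99 − 5·1.3037 + 5 = 15.472
ΔM = M_P − M_Q = -0.825 − (15.472) = -16.296; smaller M is more luminous → Star P.
L ratio = 10^(0.4 |ΔM|) = 10^6.519 = 3.300×10^6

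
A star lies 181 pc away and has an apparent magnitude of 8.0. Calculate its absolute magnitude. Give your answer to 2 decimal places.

M ≈ 1.71

5 log₁₀(d/10 pc) = 5 log₁₀(181.0) − 5 = 6.288
M = m − 5 log₁₀(d/10) = 8.0 − 6.288 = 1.712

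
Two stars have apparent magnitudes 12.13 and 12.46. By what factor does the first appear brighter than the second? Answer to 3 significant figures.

1.36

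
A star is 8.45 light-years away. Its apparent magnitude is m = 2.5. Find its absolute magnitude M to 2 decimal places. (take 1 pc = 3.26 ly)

M ≈ 5.43

d = 8.45 ly / 3.26 = 2.592 pc
5 log₁₀(d/10 pc) = 5 log₁₀(2.592) − 5 = -2.932
M = m − 5 log₁₀(d/10) = 2.5 + 2.932 = 5.432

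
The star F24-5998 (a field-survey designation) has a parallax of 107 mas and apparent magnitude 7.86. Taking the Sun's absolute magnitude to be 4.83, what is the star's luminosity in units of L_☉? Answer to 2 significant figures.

L/L_☉ ≈ 0.054

d = 1/p = 1000/107 mas = 9.346 pc
M = m − 5 log₁₀ d + 5 = 7.86 − 5·0.9706 + 5 = 8.007
M − M_☉ = 8.007 − 4.83 = 3.177
L/L_☉ = 10^(−0.4 × 3.177) = 0.05361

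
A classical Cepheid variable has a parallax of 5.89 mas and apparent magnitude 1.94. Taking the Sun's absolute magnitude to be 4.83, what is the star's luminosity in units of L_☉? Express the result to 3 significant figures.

L/L_☉ ≈ 4130

d = 1/p = 1000/5.89 mas = 169.8 pc
M = m − 5 log₁₀ d + 5 = 1.94 − 5·2.2299 + 5 = -4.209
M − M_☉ = -4.209 − 4.83 = -9.039
L/L_☉ = 10^(−0.4 × -9.039) = 4128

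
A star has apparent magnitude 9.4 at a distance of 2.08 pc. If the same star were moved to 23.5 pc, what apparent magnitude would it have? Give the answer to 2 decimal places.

m ≈ 14.67

Flux ∝ 1/d², so Δm = 5 log₁₀(d₂/d₁) = 5 log₁₀(23.5/2.08) = 5.265
m₂ = m₁ + Δm = 9.4 + (5.265) = 14.665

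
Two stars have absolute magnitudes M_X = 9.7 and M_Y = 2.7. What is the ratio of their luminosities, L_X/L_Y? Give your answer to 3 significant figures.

ΔM = M_X − M_Y = 7.0
L_X/L_Y = 10^(−0.4 ΔM) = 10^-2.800 = 1.585×10^-3

L_X/L_Y ≈ 1.58×10^-3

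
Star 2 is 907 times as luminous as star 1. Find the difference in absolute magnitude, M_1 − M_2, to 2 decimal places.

Pogson: ΔM = −2.5 log₁₀(ratio) = −2.5 log₁₀(907) = −2.5 × 2.9576 = -7.394
Star 2 is brighter so has the smaller magnitude: M_1 − M_2 is positive.

M_1 − M_2 ≈ 7.39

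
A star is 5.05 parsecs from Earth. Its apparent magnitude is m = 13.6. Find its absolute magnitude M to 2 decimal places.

5 log₁₀(d/10 pc) = 5 log₁₀(5.050) − 5 = -1.484
M = m − 5 log₁₀(d/10) = 13.6 + 1.484 = 15.084

M ≈ 15.08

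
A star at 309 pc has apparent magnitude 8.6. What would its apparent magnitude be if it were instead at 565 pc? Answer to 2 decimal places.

m ≈ 9.91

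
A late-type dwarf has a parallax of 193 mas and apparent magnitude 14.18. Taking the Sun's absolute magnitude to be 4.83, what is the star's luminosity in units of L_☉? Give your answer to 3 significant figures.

d = 1/p = 1000/193 mas = 5.181 pc
M = m − 5 log₁₀ d + 5 = 14.18 − 5·0.7144 + 5 = 15.608
M − M_☉ = 15.608 − 4.83 = 10.778
L/L_☉ = 10^(−0.4 × 10.778) = 4.885×10^-5

L/L_☉ ≈ 4.89×10^-5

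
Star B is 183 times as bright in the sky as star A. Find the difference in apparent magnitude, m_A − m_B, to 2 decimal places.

Pogson: Δm = −2.5 log₁₀(ratio) = −2.5 log₁₀(183) = −2.5 × 2.2625 = -5.656
Star B is brighter so has the smaller magnitude: m_A − m_B is positive.

m_A − m_B ≈ 5.66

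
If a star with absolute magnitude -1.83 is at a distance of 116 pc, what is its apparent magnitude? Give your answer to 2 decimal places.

m ≈ 3.49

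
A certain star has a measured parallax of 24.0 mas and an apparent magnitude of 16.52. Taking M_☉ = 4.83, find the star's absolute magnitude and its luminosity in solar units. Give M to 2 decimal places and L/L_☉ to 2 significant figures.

M ≈ 13.42; L/L_☉ ≈ 3.7×10^-4

d = 1/p = 1000/24.0 mas = 41.67 pc
M = m − 5 log₁₀ d + 5 = 16.52 − 5·1.6198 + 5 = 13.421
M − M_☉ = 13.421 − 4.83 = 8.591
L/L_☉ = 10^(−0.4 × 8.591) = 3.661×10^-4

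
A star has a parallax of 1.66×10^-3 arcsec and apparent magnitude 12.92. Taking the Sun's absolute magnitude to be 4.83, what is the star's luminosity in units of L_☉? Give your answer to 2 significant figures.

d = 1/p = 1/1.66×10^-3″ = 602.4 pc
M = m − 5 log₁₀ d + 5 = 12.92 − 5·2.7799 + 5 = 4.021
M − M_☉ = 4.021 − 4.83 = -0.809
L/L_☉ = 10^(−0.4 × -0.809) = 2.108

L/L_☉ ≈ 2.1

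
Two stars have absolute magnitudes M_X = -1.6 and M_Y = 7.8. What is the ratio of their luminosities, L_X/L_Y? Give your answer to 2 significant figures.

L_X/L_Y ≈ 5800

ΔM = M_X − M_Y = -9.4
L_X/L_Y = 10^(−0.4 ΔM) = 10^3.760 = 5754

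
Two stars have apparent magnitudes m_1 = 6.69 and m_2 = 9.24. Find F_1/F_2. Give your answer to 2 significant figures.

Δm = 6.69 − (9.24) = -2.55
Flux ratio = 10^(−0.4 Δm) = 10^(−0.4 × -2.55) = 10^1.020 = 10.47

F_1/F_2 ≈ 10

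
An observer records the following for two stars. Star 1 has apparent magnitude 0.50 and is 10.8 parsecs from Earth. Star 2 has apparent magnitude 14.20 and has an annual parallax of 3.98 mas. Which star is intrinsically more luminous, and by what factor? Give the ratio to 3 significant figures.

Star 1: M = m − 5 log₁₀ d + 5 = 0.50 − 5·1.0334 + 5 = 0.333
Star 2: p = 3.98 mas = 3.98×10^-3″ → d = 1/p = 251.3 pc
Star 2: M = m − 5 log₁₀ d + 5 = 14.20 − 5·2.4001 + 5 = 7.199
ΔM = M_1 − M_2 = 0.333 − (7.199) = -6.867; smaller M is more luminous → Star 1.
L ratio = 10^(0.4 |ΔM|) = 10^2.747 = 558.0

Star 1 is more luminous, by a factor of 558.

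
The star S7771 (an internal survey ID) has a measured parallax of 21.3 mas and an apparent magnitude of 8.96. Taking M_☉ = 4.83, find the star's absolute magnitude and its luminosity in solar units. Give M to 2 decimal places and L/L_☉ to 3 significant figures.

d = 1/p = 1000/21.3 mas = 46.95 pc
M = m − 5 log₁₀ d + 5 = 8.96 − 5·1.6716 + 5 = 5.602
M − M_☉ = 5.602 − 4.83 = 0.772
L/L_☉ = 10^(−0.4 × 0.772) = 0.4912

M ≈ 5.60; L/L_☉ ≈ 0.491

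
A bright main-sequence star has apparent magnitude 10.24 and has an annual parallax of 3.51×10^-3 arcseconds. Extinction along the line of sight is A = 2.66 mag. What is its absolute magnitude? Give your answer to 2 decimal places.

M ≈ 0.31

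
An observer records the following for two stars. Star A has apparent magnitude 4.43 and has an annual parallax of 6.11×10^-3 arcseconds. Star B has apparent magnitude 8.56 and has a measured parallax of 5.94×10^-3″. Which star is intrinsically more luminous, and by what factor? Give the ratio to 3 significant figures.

Star A is more luminous, by a factor of 42.4.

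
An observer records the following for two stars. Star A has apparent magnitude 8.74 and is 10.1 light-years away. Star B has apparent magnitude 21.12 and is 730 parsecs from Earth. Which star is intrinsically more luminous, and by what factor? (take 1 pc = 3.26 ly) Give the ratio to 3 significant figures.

Star A: d = 10.1 ly / 3.26 = 3.098 pc
Star A: M = m − 5 log₁₀ d + 5 = 8.74 − 5·0.4911 + 5 = 11.284
Star B: M = m − 5 log₁₀ d + 5 = 21.12 − 5·2.8633 + 5 = 11.803
ΔM = M_A − M_B = 11.284 − (11.803) = -0.519; smaller M is more luminous → Star A.
L ratio = 10^(0.4 |ΔM|) = 10^0.208 = 1.613

Star A is more luminous, by a factor of 1.61.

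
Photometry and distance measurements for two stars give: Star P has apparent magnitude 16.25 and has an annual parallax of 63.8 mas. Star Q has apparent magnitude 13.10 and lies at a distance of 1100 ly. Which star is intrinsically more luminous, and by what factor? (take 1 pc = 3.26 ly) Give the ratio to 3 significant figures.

Star P: p = 63.8 mas = 0.0638″ → d = 1/p = 15.67 pc
Star P: M = m − 5 log₁₀ d + 5 = 16.25 − 5·1.1952 + 5 = 15.274
Star Q: d = 1100 ly / 3.26 = 337.4 pc
Star Q: M = m − 5 log₁₀ d + 5 = 13.10 − 5·2.5282 + 5 = 5.459
ΔM = M_P − M_Q = 15.274 − (5.459) = 9.815; smaller M is more luminous → Star Q.
L ratio = 10^(0.4 |ΔM|) = 10^3.926 = 8433

Star Q is more luminous, by a factor of 8430.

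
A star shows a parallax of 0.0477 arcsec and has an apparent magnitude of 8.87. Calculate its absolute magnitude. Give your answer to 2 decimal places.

d = 1/p = 1/0.0477″ = 20.96 pc
5 log₁₀(d/10 pc) = 5 log₁₀(20.96) − 5 = 1.607
M = m − 5 log₁₀(d/10) = 8.87 − 1.607 = 7.263

M ≈ 7.26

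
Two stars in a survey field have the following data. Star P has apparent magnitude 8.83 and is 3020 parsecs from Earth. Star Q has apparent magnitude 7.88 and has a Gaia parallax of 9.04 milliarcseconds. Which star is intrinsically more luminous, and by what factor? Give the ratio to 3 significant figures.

Star P: M = m − 5 log₁₀ d + 5 = 8.83 − 5·3.4800 + 5 = -3.570
Star Q: p = 9.04 mas = 9.04×10^-3″ → d = 1/p = 110.6 pc
Star Q: M = m − 5 log₁₀ d + 5 = 7.88 − 5·2.0438 + 5 = 2.661
ΔM = M_P − M_Q = -3.570 − (2.661) = -6.231; smaller M is more luminous → Star P.
L ratio = 10^(0.4 |ΔM|) = 10^2.492 = 310.7

Star P is more luminous, by a factor of 311.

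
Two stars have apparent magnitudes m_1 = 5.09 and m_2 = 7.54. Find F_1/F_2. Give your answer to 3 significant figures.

Δm = 5.09 − (7.54) = -2.45
Flux ratio = 10^(−0.4 Δm) = 10^(−0.4 × -2.45) = 10^0.980 = 9.550

F_1/F_2 ≈ 9.55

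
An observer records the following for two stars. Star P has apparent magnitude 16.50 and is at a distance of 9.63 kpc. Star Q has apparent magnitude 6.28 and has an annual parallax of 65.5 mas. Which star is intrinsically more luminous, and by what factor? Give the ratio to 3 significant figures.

Star P: d = 9.63 kpc = 9630 pc
Star P: M = m − 5 log₁₀ d + 5 = 16.50 − 5·3.9836 + 5 = 1.582
Star Q: p = 65.5 mas = 0.0655″ → d = 1/p = 15.27 pc
Star Q: M = m − 5 log₁₀ d + 5 = 6.28 − 5·1.1838 + 5 = 5.361
ΔM = M_P − M_Q = 1.582 − (5.361) = -3.779; smaller M is more luminous → Star P.
L ratio = 10^(0.4 |ΔM|) = 10^1.512 = 32.49

Star P is more luminous, by a factor of 32.5.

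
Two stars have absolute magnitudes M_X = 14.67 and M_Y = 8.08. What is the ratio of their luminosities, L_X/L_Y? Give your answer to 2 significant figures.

ΔM = M_X − M_Y = 6.59
L_X/L_Y = 10^(−0.4 ΔM) = 10^-2.636 = 2.312×10^-3

L_X/L_Y ≈ 2.3×10^-3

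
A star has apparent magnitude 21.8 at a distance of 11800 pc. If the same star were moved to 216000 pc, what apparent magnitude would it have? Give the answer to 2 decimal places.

m ≈ 28.11

Flux ∝ 1/d², so Δm = 5 log₁₀(d₂/d₁) = 5 log₁₀(216000/11800) = 6.313
m₂ = m₁ + Δm = 21.8 + (6.313) = 28.113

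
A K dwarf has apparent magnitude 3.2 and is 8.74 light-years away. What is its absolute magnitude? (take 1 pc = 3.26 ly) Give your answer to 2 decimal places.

d = 8.74 ly / 3.26 = 2.681 pc
5 log₁₀(d/10 pc) = 5 log₁₀(2.681) − 5 = -2.859
M = m − 5 log₁₀(d/10) = 3.2 + 2.859 = 6.059

M ≈ 6.06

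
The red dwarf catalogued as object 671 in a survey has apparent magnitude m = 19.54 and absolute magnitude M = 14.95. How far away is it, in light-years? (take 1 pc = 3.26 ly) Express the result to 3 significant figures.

Distance modulus: m − M = 19.54 − (14.95) = 4.590
m − M = 5 log₁₀ d − 5
log₁₀ d = (m − M)/5 + 1 = 1.9180
d = 10^1.9180 = 82.79 pc
= 269.9 ly

d ≈ 270 ly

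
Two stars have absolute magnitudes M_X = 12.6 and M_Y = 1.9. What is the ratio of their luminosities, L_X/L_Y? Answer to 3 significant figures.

ΔM = M_X − M_Y = 10.7
L_X/L_Y = 10^(−0.4 ΔM) = 10^-4.280 = 5.248×10^-5

L_X/L_Y ≈ 5.25×10^-5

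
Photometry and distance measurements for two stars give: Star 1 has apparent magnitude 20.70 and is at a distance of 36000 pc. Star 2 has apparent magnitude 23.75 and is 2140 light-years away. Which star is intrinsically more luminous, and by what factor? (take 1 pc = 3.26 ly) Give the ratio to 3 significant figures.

Star 1 is more luminous, by a factor of 49900.

Star 1: M = m − 5 log₁₀ d + 5 = 20.70 − 5·4.5563 + 5 = 2.918
Star 2: d = 2140 ly / 3.26 = 656.4 pc
Star 2: M = m − 5 log₁₀ d + 5 = 23.75 − 5·2.8172 + 5 = 14.664
ΔM = M_1 − M_2 = 2.918 − (14.664) = -11.746; smaller M is more luminous → Star 1.
L ratio = 10^(0.4 |ΔM|) = 10^4.698 = 49910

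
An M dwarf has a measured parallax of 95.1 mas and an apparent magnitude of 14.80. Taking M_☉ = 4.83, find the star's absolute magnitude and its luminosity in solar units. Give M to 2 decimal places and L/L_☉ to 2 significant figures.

M ≈ 14.69; L/L_☉ ≈ 1.1×10^-4

d = 1/p = 1000/95.1 mas = 10.52 pc
M = m − 5 log₁₀ d + 5 = 14.80 − 5·1.0218 + 5 = 14.691
M − M_☉ = 14.691 − 4.83 = 9.861
L/L_☉ = 10^(−0.4 × 9.861) = 1.137×10^-4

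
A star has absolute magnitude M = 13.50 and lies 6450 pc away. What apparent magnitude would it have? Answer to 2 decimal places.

m = M + 5 log₁₀ d − 5 = 13.50 + 5·3.8096 − 5 = 27.548

m ≈ 27.55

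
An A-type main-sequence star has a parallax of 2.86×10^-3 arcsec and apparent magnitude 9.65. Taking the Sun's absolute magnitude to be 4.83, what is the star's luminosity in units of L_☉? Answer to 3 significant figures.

d = 1/p = 1/2.86×10^-3″ = 349.7 pc
M = m − 5 log₁₀ d + 5 = 9.65 − 5·2.5436 + 5 = 1.932
M − M_☉ = 1.932 − 4.83 = -2.898
L/L_☉ = 10^(−0.4 × -2.898) = 14.43

L/L_☉ ≈ 14.4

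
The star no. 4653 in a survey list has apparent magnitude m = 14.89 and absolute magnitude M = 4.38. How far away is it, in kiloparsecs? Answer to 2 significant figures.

d ≈ 1.3 kpc

μ = m − M = 10.510
m − M = 5 log₁₀ d − 5
log₁₀ d = (m − M)/5 + 1 = 3.1020
d = 10^3.1020 = 1265 pc
= 1.265 kpc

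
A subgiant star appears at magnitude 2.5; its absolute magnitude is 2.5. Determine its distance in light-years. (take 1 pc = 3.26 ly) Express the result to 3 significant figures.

μ = m − M = 0.000
m − M = 5 log₁₀ d − 5
log₁₀ d = (m − M)/5 + 1 = 1.0000
d = 10^1.0000 = 10.00 pc
= 32.60 ly

d ≈ 32.6 ly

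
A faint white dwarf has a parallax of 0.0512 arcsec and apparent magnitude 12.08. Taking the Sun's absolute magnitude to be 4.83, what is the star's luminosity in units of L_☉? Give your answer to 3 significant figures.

d = 1/p = 1/0.0512″ = 19.53 pc
M = m − 5 log₁₀ d + 5 = 12.08 − 5·1.2907 + 5 = 10.626
M − M_☉ = 10.626 − 4.83 = 5.796
L/L_☉ = 10^(−0.4 × 5.796) = 4.802×10^-3

L/L_☉ ≈ 4.80×10^-3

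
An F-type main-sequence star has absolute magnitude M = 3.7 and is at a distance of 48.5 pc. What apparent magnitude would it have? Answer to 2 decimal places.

m ≈ 7.13

m = M + 5 log₁₀ d − 5 = 3.7 + 5·1.6857 − 5 = 7.129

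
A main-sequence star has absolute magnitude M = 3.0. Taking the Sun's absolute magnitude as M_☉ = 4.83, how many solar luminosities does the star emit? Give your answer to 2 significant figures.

M − M_☉ = 3.0 − 4.83 = -1.830
L/L_☉ = 10^(−0.4 (M − M_☉)) = 10^0.732 = 5.395

L/L_☉ ≈ 5.4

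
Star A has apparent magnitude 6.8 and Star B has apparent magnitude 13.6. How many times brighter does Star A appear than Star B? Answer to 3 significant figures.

Magnitude difference = -6.8
Flux ratio = 10^(−0.4 Δm) = 10^(−0.4 × -6.8) = 10^2.720 = 524.8

525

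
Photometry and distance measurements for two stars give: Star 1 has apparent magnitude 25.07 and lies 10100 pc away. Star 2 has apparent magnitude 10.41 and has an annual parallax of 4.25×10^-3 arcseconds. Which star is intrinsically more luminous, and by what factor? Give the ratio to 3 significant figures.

Star 2 is more luminous, by a factor of 397.

Star 1: M = m − 5 log₁₀ d + 5 = 25.07 − 5·4.0043 + 5 = 10.048
Star 2: d = 1/p = 1/4.25×10^-3″ = 235.3 pc
Star 2: M = m − 5 log₁₀ d + 5 = 10.41 − 5·2.3716 + 5 = 3.552
ΔM = M_1 − M_2 = 10.048 − (3.552) = 6.496; smaller M is more luminous → Star 2.
L ratio = 10^(0.4 |ΔM|) = 10^2.599 = 396.8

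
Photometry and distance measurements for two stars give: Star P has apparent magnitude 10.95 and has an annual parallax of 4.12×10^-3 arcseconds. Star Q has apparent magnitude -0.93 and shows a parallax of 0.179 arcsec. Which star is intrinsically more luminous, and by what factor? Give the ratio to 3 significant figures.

Star P: d = 1/p = 1/4.12×10^-3″ = 242.7 pc
Star P: M = m − 5 log₁₀ d + 5 = 10.95 − 5·2.3851 + 5 = 4.024
Star Q: d = 1/p = 1/0.179″ = 5.587 pc
Star Q: M = m − 5 log₁₀ d + 5 = -0.93 − 5·0.7471 + 5 = 0.334
ΔM = M_P − M_Q = 4.024 − (0.334) = 3.690; smaller M is more luminous → Star Q.
L ratio = 10^(0.4 |ΔM|) = 10^1.476 = 29.93

Star Q is more luminous, by a factor of 29.9.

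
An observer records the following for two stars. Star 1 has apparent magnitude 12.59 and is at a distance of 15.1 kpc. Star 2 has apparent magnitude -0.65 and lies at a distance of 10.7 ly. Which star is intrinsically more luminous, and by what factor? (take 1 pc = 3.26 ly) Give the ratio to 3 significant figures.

Star 1 is more luminous, by a factor of 107.

Star 1: d = 15.1 kpc = 15100 pc
Star 1: M = m − 5 log₁₀ d + 5 = 12.59 − 5·4.1790 + 5 = -3.305
Star 2: d = 10.7 ly / 3.26 = 3.282 pc
Star 2: M = m − 5 log₁₀ d + 5 = -0.65 − 5·0.5162 + 5 = 1.769
ΔM = M_1 − M_2 = -3.305 − (1.769) = -5.074; smaller M is more luminous → Star 1.
L ratio = 10^(0.4 |ΔM|) = 10^2.030 = 107.1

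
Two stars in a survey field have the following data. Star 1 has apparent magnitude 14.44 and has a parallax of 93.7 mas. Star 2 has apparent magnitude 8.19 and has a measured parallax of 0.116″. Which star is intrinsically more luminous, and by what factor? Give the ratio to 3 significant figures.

Star 2 is more luminous, by a factor of 206.

Star 1: p = 93.7 mas = 0.0937″ → d = 1/p = 10.67 pc
Star 1: M = m − 5 log₁₀ d + 5 = 14.44 − 5·1.0283 + 5 = 14.299
Star 2: d = 1/p = 1/0.116″ = 8.621 pc
Star 2: M = m − 5 log₁₀ d + 5 = 8.19 − 5·0.9355 + 5 = 8.512
ΔM = M_1 − M_2 = 14.299 − (8.512) = 5.786; smaller M is more luminous → Star 2.
L ratio = 10^(0.4 |ΔM|) = 10^2.315 = 206.3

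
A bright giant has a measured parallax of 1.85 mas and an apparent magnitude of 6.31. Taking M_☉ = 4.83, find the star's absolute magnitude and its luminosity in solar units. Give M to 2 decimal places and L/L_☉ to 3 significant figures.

M ≈ -2.35; L/L_☉ ≈ 748

d = 1/p = 1000/1.85 mas = 540.5 pc
M = m − 5 log₁₀ d + 5 = 6.31 − 5·2.7328 + 5 = -2.354
M − M_☉ = -2.354 − 4.83 = -7.184
L/L_☉ = 10^(−0.4 × -7.184) = 747.6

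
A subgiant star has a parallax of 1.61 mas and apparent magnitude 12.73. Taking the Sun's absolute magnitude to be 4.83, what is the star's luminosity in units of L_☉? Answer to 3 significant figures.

d = 1/p = 1000/1.61 mas = 621.1 pc
M = m − 5 log₁₀ d + 5 = 12.73 − 5·2.7932 + 5 = 3.764
M − M_☉ = 3.764 − 4.83 = -1.066
L/L_☉ = 10^(−0.4 × -1.066) = 2.669

L/L_☉ ≈ 2.67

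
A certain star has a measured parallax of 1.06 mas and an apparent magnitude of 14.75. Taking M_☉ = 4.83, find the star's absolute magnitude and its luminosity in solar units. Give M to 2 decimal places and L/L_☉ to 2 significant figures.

M ≈ 4.88; L/L_☉ ≈ 0.96

d = 1/p = 1000/1.06 mas = 943.4 pc
M = m − 5 log₁₀ d + 5 = 14.75 − 5·2.9747 + 5 = 4.877
M − M_☉ = 4.877 − 4.83 = 0.047
L/L_☉ = 10^(−0.4 × 0.047) = 0.9581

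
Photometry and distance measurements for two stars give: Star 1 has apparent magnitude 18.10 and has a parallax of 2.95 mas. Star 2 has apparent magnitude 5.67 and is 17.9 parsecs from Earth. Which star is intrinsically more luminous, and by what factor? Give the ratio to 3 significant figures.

Star 1: p = 2.95 mas = 2.95×10^-3″ → d = 1/p = 339.0 pc
Star 1: M = m − 5 log₁₀ d + 5 = 18.10 − 5·2.5302 + 5 = 10.449
Star 2: M = m − 5 log₁₀ d + 5 = 5.67 − 5·1.2529 + 5 = 4.406
ΔM = M_1 − M_2 = 10.449 − (4.406) = 6.043; smaller M is more luminous → Star 2.
L ratio = 10^(0.4 |ΔM|) = 10^2.417 = 261.4

Star 2 is more luminous, by a factor of 261.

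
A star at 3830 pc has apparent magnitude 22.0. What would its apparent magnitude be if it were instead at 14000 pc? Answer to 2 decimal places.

Flux ∝ 1/d², so Δm = 5 log₁₀(d₂/d₁) = 5 log₁₀(14000/3830) = 2.815
m₂ = m₁ + Δm = 22.0 + (2.815) = 24.815

m ≈ 24.81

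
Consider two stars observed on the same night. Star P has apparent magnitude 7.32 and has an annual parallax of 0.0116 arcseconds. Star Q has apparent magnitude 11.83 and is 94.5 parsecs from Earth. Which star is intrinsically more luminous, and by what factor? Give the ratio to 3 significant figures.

Star P: d = 1/p = 1/0.0116″ = 86.21 pc
Star P: M = m − 5 log₁₀ d + 5 = 7.32 − 5·1.9355 + 5 = 2.642
Star Q: M = m − 5 log₁₀ d + 5 = 11.83 − 5·1.9754 + 5 = 6.953
ΔM = M_P − M_Q = 2.642 − (6.953) = -4.311; smaller M is more luminous → Star P.
L ratio = 10^(0.4 |ΔM|) = 10^1.724 = 52.99

Star P is more luminous, by a factor of 53.0.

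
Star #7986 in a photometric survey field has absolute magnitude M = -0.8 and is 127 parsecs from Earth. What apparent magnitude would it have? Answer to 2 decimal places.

m ≈ 4.72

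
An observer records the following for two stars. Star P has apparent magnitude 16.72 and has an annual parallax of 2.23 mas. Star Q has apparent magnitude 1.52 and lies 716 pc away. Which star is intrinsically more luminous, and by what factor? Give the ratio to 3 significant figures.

Star Q is more luminous, by a factor of 3.07×10^6.

Star P: p = 2.23 mas = 2.23×10^-3″ → d = 1/p = 448.4 pc
Star P: M = m − 5 log₁₀ d + 5 = 16.72 − 5·2.6517 + 5 = 8.462
Star Q: M = m − 5 log₁₀ d + 5 = 1.52 − 5·2.8549 + 5 = -7.755
ΔM = M_P − M_Q = 8.462 − (-7.755) = 16.216; smaller M is more luminous → Star Q.
L ratio = 10^(0.4 |ΔM|) = 10^6.486 = 3.065×10^6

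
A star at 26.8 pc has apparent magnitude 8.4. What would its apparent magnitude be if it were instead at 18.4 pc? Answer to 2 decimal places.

m ≈ 7.58

Flux ∝ 1/d², so Δm = 5 log₁₀(d₂/d₁) = 5 log₁₀(18.4/26.8) = -0.817
m₂ = m₁ + Δm = 8.4 + (-0.817) = 7.583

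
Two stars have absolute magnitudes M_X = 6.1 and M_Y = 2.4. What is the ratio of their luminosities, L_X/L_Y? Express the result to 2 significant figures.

ΔM = M_X − M_Y = 3.7
L_X/L_Y = 10^(−0.4 ΔM) = 10^-1.480 = 0.03311

L_X/L_Y ≈ 0.033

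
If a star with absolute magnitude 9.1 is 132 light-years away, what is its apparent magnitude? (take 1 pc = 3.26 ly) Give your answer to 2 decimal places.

m ≈ 12.14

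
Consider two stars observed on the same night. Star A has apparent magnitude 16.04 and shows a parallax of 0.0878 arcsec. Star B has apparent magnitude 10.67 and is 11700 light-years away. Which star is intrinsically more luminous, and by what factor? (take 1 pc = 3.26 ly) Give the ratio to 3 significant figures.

Star B is more luminous, by a factor of 1.40×10^7.

Star A: d = 1/p = 1/0.0878″ = 11.39 pc
Star A: M = m − 5 log₁₀ d + 5 = 16.04 − 5·1.0565 + 5 = 15.757
Star B: d = 11700 ly / 3.26 = 3589 pc
Star B: M = m − 5 log₁₀ d + 5 = 10.67 − 5·3.5550 + 5 = -2.105
ΔM = M_A − M_B = 15.757 − (-2.105) = 17.862; smaller M is more luminous → Star B.
L ratio = 10^(0.4 |ΔM|) = 10^7.145 = 1.396×10^7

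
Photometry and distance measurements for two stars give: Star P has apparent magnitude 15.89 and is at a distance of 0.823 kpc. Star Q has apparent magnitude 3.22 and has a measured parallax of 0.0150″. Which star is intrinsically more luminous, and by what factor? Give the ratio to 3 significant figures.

Star P: d = 0.823 kpc = 823.0 pc
Star P: M = m − 5 log₁₀ d + 5 = 15.89 − 5·2.9154 + 5 = 6.313
Star Q: d = 1/p = 1/0.0150″ = 66.67 pc
Star Q: M = m − 5 log₁₀ d + 5 = 3.22 − 5·1.8239 + 5 = -0.900
ΔM = M_P − M_Q = 6.313 − (-0.900) = 7.213; smaller M is more luminous → Star Q.
L ratio = 10^(0.4 |ΔM|) = 10^2.885 = 767.4

Star Q is more luminous, by a factor of 767.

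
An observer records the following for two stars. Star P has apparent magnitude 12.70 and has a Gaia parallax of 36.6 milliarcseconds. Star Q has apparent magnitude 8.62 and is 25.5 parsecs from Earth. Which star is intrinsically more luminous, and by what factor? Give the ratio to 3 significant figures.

Star Q is more luminous, by a factor of 37.3.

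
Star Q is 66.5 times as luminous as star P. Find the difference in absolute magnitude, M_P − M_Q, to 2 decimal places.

Pogson: ΔM = −2.5 log₁₀(ratio) = −2.5 log₁₀(66.5) = −2.5 × 1.8228 = -4.557
Star Q is brighter so has the smaller magnitude: M_P − M_Q is positive.

M_P − M_Q ≈ 4.56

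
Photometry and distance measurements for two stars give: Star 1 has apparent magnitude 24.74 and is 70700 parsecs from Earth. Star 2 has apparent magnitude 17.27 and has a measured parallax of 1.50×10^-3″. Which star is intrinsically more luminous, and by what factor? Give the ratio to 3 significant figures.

Star 1 is more luminous, by a factor of 11.6.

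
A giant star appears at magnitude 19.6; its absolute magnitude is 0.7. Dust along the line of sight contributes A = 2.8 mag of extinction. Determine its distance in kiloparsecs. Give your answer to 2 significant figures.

m − M = 5 log₁₀(d/10 pc) + A  ⇒  19.6 − (0.7) − 2.8 = 5 log₁₀(d/10)
16.100 = 5 log₁₀(d/10)
log₁₀ d = (m − M − A)/5 + 1 = 4.2200
d = 10^4.2200 = 16600 pc
= 16.60 kpc

d ≈ 17 kpc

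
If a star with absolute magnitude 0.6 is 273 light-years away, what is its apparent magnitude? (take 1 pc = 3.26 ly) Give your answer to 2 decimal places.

m ≈ 5.21

d = 273 ly / 3.26 = 83.74 pc
m = M + 5 log₁₀ d − 5 = 0.6 + 5·1.9229 − 5 = 5.215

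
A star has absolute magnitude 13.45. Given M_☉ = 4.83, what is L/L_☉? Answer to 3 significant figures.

M − M_☉ = 13.45 − 4.83 = 8.620
L/L_☉ = 10^(−0.4 (M − M_☉)) = 10^-3.448 = 3.565×10^-4

L/L_☉ ≈ 3.56×10^-4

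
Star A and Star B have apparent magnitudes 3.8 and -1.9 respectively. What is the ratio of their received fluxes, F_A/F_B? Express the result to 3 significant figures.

Δm = 3.8 − (-1.9) = 5.7
Flux ratio = 10^(−0.4 Δm) = 10^(−0.4 × 5.7) = 10^-2.280 = 5.248×10^-3

F_A/F_B ≈ 5.25×10^-3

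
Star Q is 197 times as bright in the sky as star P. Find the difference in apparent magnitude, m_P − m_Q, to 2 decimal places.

m_P − m_Q ≈ 5.74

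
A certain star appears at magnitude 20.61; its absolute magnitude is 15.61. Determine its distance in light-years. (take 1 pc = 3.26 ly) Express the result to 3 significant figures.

Distance modulus: m − M = 20.61 − (15.61) = 5.000
m − M = 5 log₁₀ d − 5
log₁₀ d = (m − M)/5 + 1 = 2.0000
d = 10^2.0000 = 100.0 pc
= 326.0 ly

d ≈ 326 ly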